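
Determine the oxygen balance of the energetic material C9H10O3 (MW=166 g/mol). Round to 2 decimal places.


OB = -1600 * (2C + H/2 - O) / MW
Inner = 2*9 + 10/2 - 3 = 20.00
OB = -1600 * 20.00 / 166 = -192.77%


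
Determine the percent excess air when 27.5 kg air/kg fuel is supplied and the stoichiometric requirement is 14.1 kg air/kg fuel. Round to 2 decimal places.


Excess air = actual - stoichiometric = 27.5 - 14.1 = 13.40 kg/kg fuel
Excess air % = (excess / stoich) * 100 = (13.40 / 14.1) * 100 = 95.04%


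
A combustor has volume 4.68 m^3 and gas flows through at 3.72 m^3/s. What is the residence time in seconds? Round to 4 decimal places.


tau = V / Q_flow
tau = 4.68 / 3.72 = 1.2581 s


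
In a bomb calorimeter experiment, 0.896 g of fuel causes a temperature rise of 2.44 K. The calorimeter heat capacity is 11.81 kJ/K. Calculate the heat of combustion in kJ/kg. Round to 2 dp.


Hc = C_cal * delta_T / m_fuel
Q_released = 11.81 * 2.44 = 28.8164 kJ
m_fuel = 0.896 g = 0.896/1000 kg = 0.000896 kg
Hc = 28.8164 / 0.000896 = 32161.16 kJ/kg


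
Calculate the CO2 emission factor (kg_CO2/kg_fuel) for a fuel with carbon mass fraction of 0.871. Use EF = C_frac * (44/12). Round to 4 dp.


EF = C_frac * (M_CO2 / M_C)
EF = 0.871 * (44/12)
EF = 0.871 * 3.666667 = 3.1937 kg_CO2/kg_fuel


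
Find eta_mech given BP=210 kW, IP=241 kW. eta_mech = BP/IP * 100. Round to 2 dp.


eta_mech = (BP / IP) * 100
Ratio = 210 / 241 = 0.8714
eta_mech = 0.8714 * 100 = 87.14%


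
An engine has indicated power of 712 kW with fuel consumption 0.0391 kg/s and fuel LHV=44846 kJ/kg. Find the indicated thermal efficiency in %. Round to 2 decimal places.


eta_ith = (IP / (mf * LHV)) * 100
Denominator = 0.0391 * 44846 = 1753.4786 kW
eta_ith = (712 / 1753.4786) * 100 = 40.61%


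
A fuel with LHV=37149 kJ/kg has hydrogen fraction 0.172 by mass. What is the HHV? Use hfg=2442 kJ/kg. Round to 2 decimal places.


HHV = LHV + hfg * 9 * H
Water addition = 2442 * 9 * 0.172 = 3780.216 kJ/kg
HHV = 37149 + 3780.216 = 40929.22 kJ/kg


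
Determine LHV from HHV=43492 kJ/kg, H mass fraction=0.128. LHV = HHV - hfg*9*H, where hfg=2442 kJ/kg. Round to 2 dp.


LHV = HHV - hfg * 9 * H
Water correction = 2442 * 9 * 0.128 = 2813.184 kJ/kg
LHV = 43492 - 2813.184 = 40678.82 kJ/kg


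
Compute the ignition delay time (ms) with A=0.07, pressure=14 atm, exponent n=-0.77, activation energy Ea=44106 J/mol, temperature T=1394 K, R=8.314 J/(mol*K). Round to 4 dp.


tau = A * P^n * exp(Ea/(R*T))
P^n = 14^(-0.77) = 0.13106339
Ea/(R*T) = 44106/(8.314*1394) = 3.805615
exp(Ea/(R*T)) = 44.952899
tau = 0.07 * 0.13106339 * 44.952899 = 0.4124 ms


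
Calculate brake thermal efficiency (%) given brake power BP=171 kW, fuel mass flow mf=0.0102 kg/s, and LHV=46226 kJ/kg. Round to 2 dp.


eta_BTE = (BP / (mf * LHV)) * 100
Denominator = 0.0102 * 46226 = 471.5052 kW
eta_BTE = (171 / 471.5052) * 100 = 36.27%


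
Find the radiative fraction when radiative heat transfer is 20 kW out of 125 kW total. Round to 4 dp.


f_rad = Q_rad / Q_total
f_rad = 20 / 125 = 0.1600


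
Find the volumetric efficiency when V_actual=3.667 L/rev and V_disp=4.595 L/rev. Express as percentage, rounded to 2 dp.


eta_v = (V_actual / V_disp) * 100
Ratio = 3.667 / 4.595 = 0.7980
eta_v = 0.7980 * 100 = 79.80%


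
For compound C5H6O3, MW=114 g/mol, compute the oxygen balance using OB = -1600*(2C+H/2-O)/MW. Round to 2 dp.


OB = -1600 * (2C + H/2 - O) / MW
Inner = 2*5 + 6/2 - 3 = 10.00
OB = -1600 * 10.00 / 114 = -140.35%


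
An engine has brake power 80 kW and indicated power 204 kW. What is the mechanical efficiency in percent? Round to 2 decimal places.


eta_mech = (BP / IP) * 100
Ratio = 80 / 204 = 0.3922
eta_mech = 0.3922 * 100 = 39.22%


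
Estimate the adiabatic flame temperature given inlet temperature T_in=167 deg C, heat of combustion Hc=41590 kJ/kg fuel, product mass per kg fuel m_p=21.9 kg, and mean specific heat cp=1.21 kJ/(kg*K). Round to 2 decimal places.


T_ad = T_in + Hc / (m_p * cp)
Denominator = 21.9 * 1.21 = 26.4990
Temperature rise = 41590 / 26.4990 = 1569.49 K
T_ad = 167 + 1569.49 = 1736.49 deg C


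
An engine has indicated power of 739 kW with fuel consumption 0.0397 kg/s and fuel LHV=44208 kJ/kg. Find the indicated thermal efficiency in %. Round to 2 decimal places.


eta_ith = (IP / (mf * LHV)) * 100
Denominator = 0.0397 * 44208 = 1755.0576 kW
eta_ith = (739 / 1755.0576) * 100 = 42.11%


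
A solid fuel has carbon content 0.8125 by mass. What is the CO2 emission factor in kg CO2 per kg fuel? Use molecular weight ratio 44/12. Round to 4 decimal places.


EF = C_frac * (M_CO2 / M_C)
EF = 0.8125 * (44/12)
EF = 0.8125 * 3.666667 = 2.9792 kg_CO2/kg_fuel


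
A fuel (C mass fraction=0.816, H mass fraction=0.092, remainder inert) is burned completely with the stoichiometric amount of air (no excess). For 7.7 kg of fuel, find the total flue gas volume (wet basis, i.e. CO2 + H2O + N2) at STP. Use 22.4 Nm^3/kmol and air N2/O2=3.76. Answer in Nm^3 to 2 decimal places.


Per kg fuel: CO2 = (C/12 kmol)*22.4 = (0.816/12)*22.4 = 1.52320 Nm^3
Per kg fuel: H2O = (H/2 kmol)*22.4 = (0.092/2)*22.4 = 1.03040 Nm^3
O2 needed per kg fuel = C/12 + H/4 = 0.816/12 + 0.092/4 = 0.09100000 kmol
Per kg fuel: N2 = O2*3.76*22.4 = 0.09100000*3.76*22.4 = 7.66438 Nm^3
Total per kg = 1.52320 + 1.03040 + 7.66438 = 10.21798 Nm^3
Total = 10.21798 * 7.7 = 78.68 Nm^3


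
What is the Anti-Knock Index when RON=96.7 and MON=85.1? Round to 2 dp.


AKI = (RON + MON) / 2
AKI = (96.7 + 85.1) / 2
AKI = 181.8 / 2 = 90.90


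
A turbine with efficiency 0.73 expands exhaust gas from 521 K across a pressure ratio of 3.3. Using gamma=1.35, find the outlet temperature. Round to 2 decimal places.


T_out = T_in * (1 - eta * (1 - PR^(-(gamma-1)/gamma)))
Exponent = -(1.35-1)/1.35 = -0.25925926
PR^exp = 3.3^(-0.25925926) = 0.73378775
Factor = 1 - 0.73*(1 - 0.73378775) = 0.80566506
T_out = 521 * 0.80566506 = 419.75 K


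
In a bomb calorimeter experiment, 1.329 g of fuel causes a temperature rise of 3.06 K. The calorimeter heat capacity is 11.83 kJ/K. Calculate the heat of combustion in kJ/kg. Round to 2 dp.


Hc = C_cal * delta_T / m_fuel
Q_released = 11.83 * 3.06 = 36.1998 kJ
m_fuel = 1.329 g = 1.329/1000 kg = 0.001329 kg
Hc = 36.1998 / 0.001329 = 27238.37 kJ/kg


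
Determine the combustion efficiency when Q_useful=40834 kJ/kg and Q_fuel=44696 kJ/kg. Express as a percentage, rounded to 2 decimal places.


Efficiency = (Q_useful / Q_fuel) * 100
Efficiency = (40834 / 44696) * 100
Efficiency = 0.9136 * 100 = 91.36%


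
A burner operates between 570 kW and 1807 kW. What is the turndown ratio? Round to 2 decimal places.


TDR = Q_max / Q_min
TDR = 1807 / 570 = 3.17


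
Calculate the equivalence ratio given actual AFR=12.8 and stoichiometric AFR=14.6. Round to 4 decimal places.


phi = AFR_stoich / AFR_actual
phi = 14.6 / 12.8 = 1.1406


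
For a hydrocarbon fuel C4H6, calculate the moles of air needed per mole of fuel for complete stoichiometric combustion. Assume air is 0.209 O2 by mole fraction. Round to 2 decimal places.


Balanced combustion: C4H6 + 5.5 O2 -> 4 CO2 + 3 H2O
O2 needed = C + H/4 = 4 + 6/4 = 5.50 moles
Air moles = O2 / 0.209 = 5.50 / 0.209 = 26.32 moles air


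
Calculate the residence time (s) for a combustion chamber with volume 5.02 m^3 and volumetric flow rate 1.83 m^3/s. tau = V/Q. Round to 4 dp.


tau = V / Q_flow
tau = 5.02 / 1.83 = 2.7432 s


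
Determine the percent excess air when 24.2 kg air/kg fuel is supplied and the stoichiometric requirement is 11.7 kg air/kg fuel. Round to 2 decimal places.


Excess air = actual - stoichiometric = 24.2 - 11.7 = 12.50 kg/kg fuel
Excess air % = (excess / stoich) * 100 = (12.50 / 11.7) * 100 = 106.84%


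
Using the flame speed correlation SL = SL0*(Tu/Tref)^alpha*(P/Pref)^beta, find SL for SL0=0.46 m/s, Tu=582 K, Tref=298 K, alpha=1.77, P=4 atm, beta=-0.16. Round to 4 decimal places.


SL = SL0 * (Tu/Tref)^alpha * (P/Pref)^beta
T ratio = 582/298 = 1.95302013
(T ratio)^alpha = 1.95302013^1.77 = 3.270024
(P/Pref)^beta = 4^(-0.16) = 0.801070
SL = 0.46 * 3.270024 * 0.801070 = 1.2050 m/s


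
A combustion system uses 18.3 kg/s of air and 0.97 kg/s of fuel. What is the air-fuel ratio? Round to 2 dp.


AFR = m_air / m_fuel
AFR = 18.3 / 0.97 = 18.87


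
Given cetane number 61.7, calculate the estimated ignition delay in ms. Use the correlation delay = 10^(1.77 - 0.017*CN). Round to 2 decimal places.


delay = 10^(1.77 - 0.017*CN)
Exponent = 1.77 - 0.017*61.7 = 0.7211
delay = 10^0.7211 = 5.26 ms


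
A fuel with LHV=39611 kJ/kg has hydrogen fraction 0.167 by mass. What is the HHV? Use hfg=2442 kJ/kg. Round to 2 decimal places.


HHV = LHV + hfg * 9 * H
Water addition = 2442 * 9 * 0.167 = 3670.326 kJ/kg
HHV = 39611 + 3670.326 = 43281.33 kJ/kg


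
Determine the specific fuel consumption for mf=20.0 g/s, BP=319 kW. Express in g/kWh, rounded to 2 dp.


SFC = (mf / BP) * 3600
Rate = 20.0 / 319 = 0.062696 g/(s*kW)
SFC = 0.062696 * 3600 = 225.71 g/kWh


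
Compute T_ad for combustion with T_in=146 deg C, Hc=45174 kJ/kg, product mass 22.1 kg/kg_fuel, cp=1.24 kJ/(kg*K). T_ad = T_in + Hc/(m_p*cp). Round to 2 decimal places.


T_ad = T_in + Hc / (m_p * cp)
Denominator = 22.1 * 1.24 = 27.4040
Temperature rise = 45174 / 27.4040 = 1648.45 K
T_ad = 146 + 1648.45 = 1794.45 deg C


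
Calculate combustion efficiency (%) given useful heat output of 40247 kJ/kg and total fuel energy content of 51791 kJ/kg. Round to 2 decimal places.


Efficiency = (Q_useful / Q_fuel) * 100
Efficiency = (40247 / 51791) * 100
Efficiency = 0.7771 * 100 = 77.71%


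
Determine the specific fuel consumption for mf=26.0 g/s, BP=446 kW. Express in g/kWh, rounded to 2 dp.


SFC = (mf / BP) * 3600
Rate = 26.0 / 446 = 0.058296 g/(s*kW)
SFC = 0.058296 * 3600 = 209.87 g/kWh


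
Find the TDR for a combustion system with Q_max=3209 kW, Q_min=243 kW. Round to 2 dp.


TDR = Q_max / Q_min
TDR = 3209 / 243 = 13.21


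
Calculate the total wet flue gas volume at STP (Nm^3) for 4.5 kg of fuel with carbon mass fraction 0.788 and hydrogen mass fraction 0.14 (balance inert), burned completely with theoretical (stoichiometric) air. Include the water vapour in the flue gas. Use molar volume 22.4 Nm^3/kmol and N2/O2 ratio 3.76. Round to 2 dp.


Per kg fuel: CO2 = (C/12 kmol)*22.4 = (0.788/12)*22.4 = 1.47093 Nm^3
Per kg fuel: H2O = (H/2 kmol)*22.4 = (0.14/2)*22.4 = 1.56800 Nm^3
O2 needed per kg fuel = C/12 + H/4 = 0.788/12 + 0.14/4 = 0.10066667 kmol
Per kg fuel: N2 = O2*3.76*22.4 = 0.10066667*3.76*22.4 = 8.47855 Nm^3
Total per kg = 1.47093 + 1.56800 + 8.47855 = 11.51748 Nm^3
Total = 11.51748 * 4.5 = 51.83 Nm^3


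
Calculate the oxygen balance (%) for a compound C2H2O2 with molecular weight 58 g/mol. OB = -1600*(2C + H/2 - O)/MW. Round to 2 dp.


OB = -1600 * (2C + H/2 - O) / MW
Inner = 2*2 + 2/2 - 2 = 3.00
OB = -1600 * 3.00 / 58 = -82.76%


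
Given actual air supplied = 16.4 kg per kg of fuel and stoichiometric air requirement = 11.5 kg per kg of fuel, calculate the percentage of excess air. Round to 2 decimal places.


Excess air = actual - stoichiometric = 16.4 - 11.5 = 4.90 kg/kg fuel
Excess air % = (excess / stoich) * 100 = (4.90 / 11.5) * 100 = 42.61%


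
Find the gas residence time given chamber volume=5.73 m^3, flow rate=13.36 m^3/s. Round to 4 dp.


tau = V / Q_flow
tau = 5.73 / 13.36 = 0.4289 s


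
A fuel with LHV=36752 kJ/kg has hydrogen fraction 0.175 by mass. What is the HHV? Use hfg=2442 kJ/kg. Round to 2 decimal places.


HHV = LHV + hfg * 9 * H
Water addition = 2442 * 9 * 0.175 = 3846.150 kJ/kg
HHV = 36752 + 3846.150 = 40598.15 kJ/kg


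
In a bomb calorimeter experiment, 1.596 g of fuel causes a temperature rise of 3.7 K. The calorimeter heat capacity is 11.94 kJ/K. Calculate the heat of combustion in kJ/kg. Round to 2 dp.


Hc = C_cal * delta_T / m_fuel
Q_released = 11.94 * 3.7 = 44.1780 kJ
m_fuel = 1.596 g = 1.596/1000 kg = 0.001596 kg
Hc = 44.1780 / 0.001596 = 27680.45 kJ/kg


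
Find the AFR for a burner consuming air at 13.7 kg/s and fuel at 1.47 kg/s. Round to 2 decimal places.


AFR = m_air / m_fuel
AFR = 13.7 / 1.47 = 9.32


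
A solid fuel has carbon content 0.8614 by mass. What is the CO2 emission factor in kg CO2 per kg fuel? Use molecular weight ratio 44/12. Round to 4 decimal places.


EF = C_frac * (M_CO2 / M_C)
EF = 0.8614 * (44/12)
EF = 0.8614 * 3.666667 = 3.1585 kg_CO2/kg_fuel


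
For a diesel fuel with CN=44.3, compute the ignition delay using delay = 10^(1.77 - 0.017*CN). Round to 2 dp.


delay = 10^(1.77 - 0.017*CN)
Exponent = 1.77 - 0.017*44.3 = 1.0169
delay = 10^1.0169 = 10.40 ms


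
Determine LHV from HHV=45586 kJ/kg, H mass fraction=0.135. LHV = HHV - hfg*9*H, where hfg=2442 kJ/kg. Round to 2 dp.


LHV = HHV - hfg * 9 * H
Water correction = 2442 * 9 * 0.135 = 2967.030 kJ/kg
LHV = 45586 - 2967.030 = 42618.97 kJ/kg


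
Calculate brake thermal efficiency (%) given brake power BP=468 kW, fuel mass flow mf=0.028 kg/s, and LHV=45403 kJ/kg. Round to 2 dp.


eta_BTE = (BP / (mf * LHV)) * 100
Denominator = 0.028 * 45403 = 1271.2840 kW
eta_BTE = (468 / 1271.2840) * 100 = 36.81%


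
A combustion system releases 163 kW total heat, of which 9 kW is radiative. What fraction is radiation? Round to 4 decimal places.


f_rad = Q_rad / Q_total
f_rad = 9 / 163 = 0.0552


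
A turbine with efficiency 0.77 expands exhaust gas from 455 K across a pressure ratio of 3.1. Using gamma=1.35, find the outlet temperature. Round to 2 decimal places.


T_out = T_in * (1 - eta * (1 - PR^(-(gamma-1)/gamma)))
Exponent = -(1.35-1)/1.35 = -0.25925926
PR^exp = 3.1^(-0.25925926) = 0.74577862
Factor = 1 - 0.77*(1 - 0.74577862) = 0.80424954
T_out = 455 * 0.80424954 = 365.93 K


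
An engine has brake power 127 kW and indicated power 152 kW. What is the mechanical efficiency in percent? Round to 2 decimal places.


eta_mech = (BP / IP) * 100
Ratio = 127 / 152 = 0.8355
eta_mech = 0.8355 * 100 = 83.55%


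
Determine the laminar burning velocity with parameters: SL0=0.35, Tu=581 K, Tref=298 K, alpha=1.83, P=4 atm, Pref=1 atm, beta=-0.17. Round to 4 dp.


SL = SL0 * (Tu/Tref)^alpha * (P/Pref)^beta
T ratio = 581/298 = 1.94966443
(T ratio)^alpha = 1.94966443^1.83 = 3.393334
(P/Pref)^beta = 4^(-0.17) = 0.790041
SL = 0.35 * 3.393334 * 0.790041 = 0.9383 m/s


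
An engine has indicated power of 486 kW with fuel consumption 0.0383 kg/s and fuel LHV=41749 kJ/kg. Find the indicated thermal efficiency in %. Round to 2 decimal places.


eta_ith = (IP / (mf * LHV)) * 100
Denominator = 0.0383 * 41749 = 1598.9867 kW
eta_ith = (486 / 1598.9867) * 100 = 30.39%


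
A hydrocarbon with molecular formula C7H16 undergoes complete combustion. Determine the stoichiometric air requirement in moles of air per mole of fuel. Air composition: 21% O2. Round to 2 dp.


Balanced combustion: C7H16 + 11 O2 -> 7 CO2 + 8 H2O
O2 needed = C + H/4 = 7 + 16/4 = 11.00 moles
Air moles = O2 / 0.21 = 11.00 / 0.21 = 52.38 moles air


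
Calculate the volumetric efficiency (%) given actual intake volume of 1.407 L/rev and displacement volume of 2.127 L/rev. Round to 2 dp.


eta_v = (V_actual / V_disp) * 100
Ratio = 1.407 / 2.127 = 0.6615
eta_v = 0.6615 * 100 = 66.15%


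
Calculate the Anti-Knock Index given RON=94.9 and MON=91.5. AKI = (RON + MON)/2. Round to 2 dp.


AKI = (RON + MON) / 2
AKI = (94.9 + 91.5) / 2
AKI = 186.4 / 2 = 93.20


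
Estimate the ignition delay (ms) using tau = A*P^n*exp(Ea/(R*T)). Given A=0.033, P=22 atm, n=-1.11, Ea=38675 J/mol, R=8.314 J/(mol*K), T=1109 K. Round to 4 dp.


tau = A * P^n * exp(Ea/(R*T))
P^n = 22^(-1.11) = 0.03235272
Ea/(R*T) = 38675/(8.314*1109) = 4.194583
exp(Ea/(R*T)) = 66.326045
tau = 0.033 * 0.03235272 * 66.326045 = 0.0708 ms


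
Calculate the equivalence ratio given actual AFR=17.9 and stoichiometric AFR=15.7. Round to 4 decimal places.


phi = AFR_stoich / AFR_actual
phi = 15.7 / 17.9 = 0.8771


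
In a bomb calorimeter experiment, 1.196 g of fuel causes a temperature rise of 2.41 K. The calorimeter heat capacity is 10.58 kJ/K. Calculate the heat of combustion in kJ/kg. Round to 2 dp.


Hc = C_cal * delta_T / m_fuel
Q_released = 10.58 * 2.41 = 25.4978 kJ
m_fuel = 1.196 g = 1.196/1000 kg = 0.001196 kg
Hc = 25.4978 / 0.001196 = 21319.23 kJ/kg


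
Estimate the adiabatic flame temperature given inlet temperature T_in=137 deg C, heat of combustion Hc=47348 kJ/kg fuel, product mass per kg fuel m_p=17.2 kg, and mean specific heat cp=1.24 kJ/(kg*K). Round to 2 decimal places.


T_ad = T_in + Hc / (m_p * cp)
Denominator = 17.2 * 1.24 = 21.3280
Temperature rise = 47348 / 21.3280 = 2219.99 K
T_ad = 137 + 2219.99 = 2356.99 deg C


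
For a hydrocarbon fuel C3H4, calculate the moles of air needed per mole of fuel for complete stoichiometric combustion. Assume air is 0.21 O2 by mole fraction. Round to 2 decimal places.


Balanced combustion: C3H4 + 4 O2 -> 3 CO2 + 2 H2O
O2 needed = C + H/4 = 3 + 4/4 = 4.00 moles
Air moles = O2 / 0.21 = 4.00 / 0.21 = 19.05 moles air


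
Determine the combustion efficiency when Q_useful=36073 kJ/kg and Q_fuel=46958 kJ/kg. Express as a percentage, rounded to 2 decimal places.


Efficiency = (Q_useful / Q_fuel) * 100
Efficiency = (36073 / 46958) * 100
Efficiency = 0.7682 * 100 = 76.82%


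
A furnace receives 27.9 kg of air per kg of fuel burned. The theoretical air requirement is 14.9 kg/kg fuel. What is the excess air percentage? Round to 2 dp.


Excess air = actual - stoichiometric = 27.9 - 14.9 = 13.00 kg/kg fuel
Excess air % = (excess / stoich) * 100 = (13.00 / 14.9) * 100 = 87.25%


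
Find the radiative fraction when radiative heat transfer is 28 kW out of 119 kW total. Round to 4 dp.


f_rad = Q_rad / Q_total
f_rad = 28 / 119 = 0.2353


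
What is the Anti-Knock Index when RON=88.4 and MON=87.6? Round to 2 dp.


AKI = (RON + MON) / 2
AKI = (88.4 + 87.6) / 2
AKI = 176.0 / 2 = 88.00


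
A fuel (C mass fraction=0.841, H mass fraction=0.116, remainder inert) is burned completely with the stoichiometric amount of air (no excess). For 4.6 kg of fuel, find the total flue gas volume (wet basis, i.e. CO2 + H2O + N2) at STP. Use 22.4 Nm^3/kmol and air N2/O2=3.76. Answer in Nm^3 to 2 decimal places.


Per kg fuel: CO2 = (C/12 kmol)*22.4 = (0.841/12)*22.4 = 1.56987 Nm^3
Per kg fuel: H2O = (H/2 kmol)*22.4 = (0.116/2)*22.4 = 1.29920 Nm^3
O2 needed per kg fuel = C/12 + H/4 = 0.841/12 + 0.116/4 = 0.09908333 kmol
Per kg fuel: N2 = O2*3.76*22.4 = 0.09908333*3.76*22.4 = 8.34519 Nm^3
Total per kg = 1.56987 + 1.29920 + 8.34519 = 11.21426 Nm^3
Total = 11.21426 * 4.6 = 51.59 Nm^3


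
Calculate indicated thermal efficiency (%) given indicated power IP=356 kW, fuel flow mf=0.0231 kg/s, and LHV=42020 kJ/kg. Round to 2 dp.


eta_ith = (IP / (mf * LHV)) * 100
Denominator = 0.0231 * 42020 = 970.6620 kW
eta_ith = (356 / 970.6620) * 100 = 36.68%


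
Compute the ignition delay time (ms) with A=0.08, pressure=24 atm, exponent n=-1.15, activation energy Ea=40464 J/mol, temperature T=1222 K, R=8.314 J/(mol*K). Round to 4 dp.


tau = A * P^n * exp(Ea/(R*T))
P^n = 24^(-1.15) = 0.02586766
Ea/(R*T) = 40464/(8.314*1222) = 3.982792
exp(Ea/(R*T)) = 53.666643
tau = 0.08 * 0.02586766 * 53.666643 = 0.1111 ms


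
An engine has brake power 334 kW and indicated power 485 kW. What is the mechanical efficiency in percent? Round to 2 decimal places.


eta_mech = (BP / IP) * 100
Ratio = 334 / 485 = 0.6887
eta_mech = 0.6887 * 100 = 68.87%


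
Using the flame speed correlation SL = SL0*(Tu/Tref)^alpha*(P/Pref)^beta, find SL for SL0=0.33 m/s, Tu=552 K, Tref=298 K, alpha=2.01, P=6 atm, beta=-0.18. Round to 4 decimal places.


SL = SL0 * (Tu/Tref)^alpha * (P/Pref)^beta
T ratio = 552/298 = 1.85234899
(T ratio)^alpha = 1.85234899^2.01 = 3.452414
(P/Pref)^beta = 6^(-0.18) = 0.724324
SL = 0.33 * 3.452414 * 0.724324 = 0.8252 m/s


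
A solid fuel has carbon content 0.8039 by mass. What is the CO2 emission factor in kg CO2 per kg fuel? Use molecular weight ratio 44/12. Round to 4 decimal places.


EF = C_frac * (M_CO2 / M_C)
EF = 0.8039 * (44/12)
EF = 0.8039 * 3.666667 = 2.9476 kg_CO2/kg_fuel


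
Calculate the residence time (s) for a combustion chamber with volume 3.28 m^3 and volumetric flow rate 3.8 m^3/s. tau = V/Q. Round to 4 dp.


tau = V / Q_flow
tau = 3.28 / 3.8 = 0.8632 s


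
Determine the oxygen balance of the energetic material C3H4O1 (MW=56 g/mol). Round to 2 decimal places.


OB = -1600 * (2C + H/2 - O) / MW
Inner = 2*3 + 4/2 - 1 = 7.00
OB = -1600 * 7.00 / 56 = -200.00%


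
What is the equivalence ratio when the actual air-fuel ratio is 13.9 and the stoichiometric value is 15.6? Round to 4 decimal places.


phi = AFR_stoich / AFR_actual
phi = 15.6 / 13.9 = 1.1223


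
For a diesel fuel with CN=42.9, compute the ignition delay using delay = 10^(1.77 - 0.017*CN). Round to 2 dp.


delay = 10^(1.77 - 0.017*CN)
Exponent = 1.77 - 0.017*42.9 = 1.0407
delay = 10^1.0407 = 10.98 ms


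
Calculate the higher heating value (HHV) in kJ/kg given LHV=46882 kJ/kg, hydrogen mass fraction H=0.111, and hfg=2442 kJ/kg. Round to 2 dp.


HHV = LHV + hfg * 9 * H
Water addition = 2442 * 9 * 0.111 = 2439.558 kJ/kg
HHV = 46882 + 2439.558 = 49321.56 kJ/kg


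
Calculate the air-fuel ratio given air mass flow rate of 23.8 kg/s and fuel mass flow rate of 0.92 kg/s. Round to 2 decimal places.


AFR = m_air / m_fuel
AFR = 23.8 / 0.92 = 25.87


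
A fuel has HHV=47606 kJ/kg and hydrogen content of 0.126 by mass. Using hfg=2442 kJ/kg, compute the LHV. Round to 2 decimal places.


LHV = HHV - hfg * 9 * H
Water correction = 2442 * 9 * 0.126 = 2769.228 kJ/kg
LHV = 47606 - 2769.228 = 44836.77 kJ/kg


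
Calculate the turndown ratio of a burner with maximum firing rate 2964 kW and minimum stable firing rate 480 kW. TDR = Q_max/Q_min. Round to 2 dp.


TDR = Q_max / Q_min
TDR = 2964 / 480 = 6.18


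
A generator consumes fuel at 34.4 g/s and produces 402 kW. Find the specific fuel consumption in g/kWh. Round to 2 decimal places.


SFC = (mf / BP) * 3600
Rate = 34.4 / 402 = 0.085572 g/(s*kW)
SFC = 0.085572 * 3600 = 308.06 g/kWh


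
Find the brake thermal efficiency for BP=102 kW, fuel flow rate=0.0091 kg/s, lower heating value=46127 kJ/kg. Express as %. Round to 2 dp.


eta_BTE = (BP / (mf * LHV)) * 100
Denominator = 0.0091 * 46127 = 419.7557 kW
eta_BTE = (102 / 419.7557) * 100 = 24.30%


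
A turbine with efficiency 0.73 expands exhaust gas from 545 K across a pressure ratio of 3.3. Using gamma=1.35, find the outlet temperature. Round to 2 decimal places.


T_out = T_in * (1 - eta * (1 - PR^(-(gamma-1)/gamma)))
Exponent = -(1.35-1)/1.35 = -0.25925926
PR^exp = 3.3^(-0.25925926) = 0.73378775
Factor = 1 - 0.73*(1 - 0.73378775) = 0.80566506
T_out = 545 * 0.80566506 = 439.09 K


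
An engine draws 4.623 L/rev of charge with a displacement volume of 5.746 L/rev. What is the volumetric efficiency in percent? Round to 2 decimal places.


eta_v = (V_actual / V_disp) * 100
Ratio = 4.623 / 5.746 = 0.8046
eta_v = 0.8046 * 100 = 80.46%


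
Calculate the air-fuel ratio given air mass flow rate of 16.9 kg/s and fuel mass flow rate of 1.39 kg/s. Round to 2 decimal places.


AFR = m_air / m_fuel
AFR = 16.9 / 1.39 = 12.16


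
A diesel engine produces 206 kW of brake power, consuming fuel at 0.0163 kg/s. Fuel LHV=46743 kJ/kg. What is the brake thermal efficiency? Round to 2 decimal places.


eta_BTE = (BP / (mf * LHV)) * 100
Denominator = 0.0163 * 46743 = 761.9109 kW
eta_BTE = (206 / 761.9109) * 100 = 27.04%


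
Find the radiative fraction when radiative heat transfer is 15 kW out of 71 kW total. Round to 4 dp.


f_rad = Q_rad / Q_total
f_rad = 15 / 71 = 0.2113


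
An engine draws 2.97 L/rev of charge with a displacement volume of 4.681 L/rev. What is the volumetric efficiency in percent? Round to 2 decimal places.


eta_v = (V_actual / V_disp) * 100
Ratio = 2.97 / 4.681 = 0.6345
eta_v = 0.6345 * 100 = 63.45%


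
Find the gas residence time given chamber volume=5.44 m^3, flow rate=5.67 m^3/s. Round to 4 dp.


tau = V / Q_flow
tau = 5.44 / 5.67 = 0.9594 s


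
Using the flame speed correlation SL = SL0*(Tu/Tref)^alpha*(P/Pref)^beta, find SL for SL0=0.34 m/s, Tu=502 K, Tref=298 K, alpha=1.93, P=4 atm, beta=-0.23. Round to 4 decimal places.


SL = SL0 * (Tu/Tref)^alpha * (P/Pref)^beta
T ratio = 502/298 = 1.68456376
(T ratio)^alpha = 1.68456376^1.93 = 2.736030
(P/Pref)^beta = 4^(-0.23) = 0.726986
SL = 0.34 * 2.736030 * 0.726986 = 0.6763 m/s


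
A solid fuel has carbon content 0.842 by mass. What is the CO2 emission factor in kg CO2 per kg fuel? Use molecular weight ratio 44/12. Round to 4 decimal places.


EF = C_frac * (M_CO2 / M_C)
EF = 0.842 * (44/12)
EF = 0.842 * 3.666667 = 3.0873 kg_CO2/kg_fuel


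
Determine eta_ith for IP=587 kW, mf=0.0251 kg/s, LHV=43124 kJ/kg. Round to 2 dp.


eta_ith = (IP / (mf * LHV)) * 100
Denominator = 0.0251 * 43124 = 1082.4124 kW
eta_ith = (587 / 1082.4124) * 100 = 54.23%


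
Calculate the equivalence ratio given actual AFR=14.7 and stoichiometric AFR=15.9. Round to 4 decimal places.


phi = AFR_stoich / AFR_actual
phi = 15.9 / 14.7 = 1.0816


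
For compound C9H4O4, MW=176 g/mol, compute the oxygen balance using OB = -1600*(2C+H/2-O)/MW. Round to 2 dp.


OB = -1600 * (2C + H/2 - O) / MW
Inner = 2*9 + 4/2 - 4 = 16.00
OB = -1600 * 16.00 / 176 = -145.45%


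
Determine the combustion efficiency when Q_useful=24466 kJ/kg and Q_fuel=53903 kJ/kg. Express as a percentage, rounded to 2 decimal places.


Efficiency = (Q_useful / Q_fuel) * 100
Efficiency = (24466 / 53903) * 100
Efficiency = 0.4539 * 100 = 45.39%


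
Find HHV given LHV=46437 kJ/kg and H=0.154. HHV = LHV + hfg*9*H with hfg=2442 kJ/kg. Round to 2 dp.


HHV = LHV + hfg * 9 * H
Water addition = 2442 * 9 * 0.154 = 3384.612 kJ/kg
HHV = 46437 + 3384.612 = 49821.61 kJ/kg


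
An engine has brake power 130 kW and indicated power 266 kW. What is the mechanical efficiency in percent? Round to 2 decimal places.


eta_mech = (BP / IP) * 100
Ratio = 130 / 266 = 0.4887
eta_mech = 0.4887 * 100 = 48.87%


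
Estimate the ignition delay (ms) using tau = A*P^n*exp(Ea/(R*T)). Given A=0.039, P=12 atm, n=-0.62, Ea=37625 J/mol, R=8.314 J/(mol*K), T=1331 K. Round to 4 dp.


tau = A * P^n * exp(Ea/(R*T))
P^n = 12^(-0.62) = 0.21424349
Ea/(R*T) = 37625/(8.314*1331) = 3.400074
exp(Ea/(R*T)) = 29.966332
tau = 0.039 * 0.21424349 * 29.966332 = 0.2504 ms


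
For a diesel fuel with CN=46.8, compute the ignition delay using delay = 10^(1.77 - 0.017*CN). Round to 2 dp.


delay = 10^(1.77 - 0.017*CN)
Exponent = 1.77 - 0.017*46.8 = 0.9744
delay = 10^0.9744 = 9.43 ms


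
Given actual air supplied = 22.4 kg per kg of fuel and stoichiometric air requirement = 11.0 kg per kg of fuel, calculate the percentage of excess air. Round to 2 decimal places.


Excess air = actual - stoichiometric = 22.4 - 11.0 = 11.40 kg/kg fuel
Excess air % = (excess / stoich) * 100 = (11.40 / 11.0) * 100 = 103.64%


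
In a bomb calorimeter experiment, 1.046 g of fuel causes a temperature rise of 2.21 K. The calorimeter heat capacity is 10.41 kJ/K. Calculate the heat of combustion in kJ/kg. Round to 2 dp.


Hc = C_cal * delta_T / m_fuel
Q_released = 10.41 * 2.21 = 23.0061 kJ
m_fuel = 1.046 g = 1.046/1000 kg = 0.001046 kg
Hc = 23.0061 / 0.001046 = 21994.36 kJ/kg


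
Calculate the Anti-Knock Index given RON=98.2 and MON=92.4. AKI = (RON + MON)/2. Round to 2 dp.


AKI = (RON + MON) / 2
AKI = (98.2 + 92.4) / 2
AKI = 190.6 / 2 = 95.30


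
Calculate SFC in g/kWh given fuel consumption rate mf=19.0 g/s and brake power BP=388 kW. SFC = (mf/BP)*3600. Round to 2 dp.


SFC = (mf / BP) * 3600
Rate = 19.0 / 388 = 0.048969 g/(s*kW)
SFC = 0.048969 * 3600 = 176.29 g/kWh


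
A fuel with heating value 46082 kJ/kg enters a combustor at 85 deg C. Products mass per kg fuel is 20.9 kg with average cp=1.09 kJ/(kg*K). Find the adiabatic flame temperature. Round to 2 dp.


T_ad = T_in + Hc / (m_p * cp)
Denominator = 20.9 * 1.09 = 22.7810
Temperature rise = 46082 / 22.7810 = 2022.83 K
T_ad = 85 + 2022.83 = 2107.83 deg C


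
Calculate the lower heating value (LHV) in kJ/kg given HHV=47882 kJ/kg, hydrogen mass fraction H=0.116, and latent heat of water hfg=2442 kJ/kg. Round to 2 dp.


LHV = HHV - hfg * 9 * H
Water correction = 2442 * 9 * 0.116 = 2549.448 kJ/kg
LHV = 47882 - 2549.448 = 45332.55 kJ/kg


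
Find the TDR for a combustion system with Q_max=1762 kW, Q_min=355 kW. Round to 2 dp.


TDR = Q_max / Q_min
TDR = 1762 / 355 = 4.96


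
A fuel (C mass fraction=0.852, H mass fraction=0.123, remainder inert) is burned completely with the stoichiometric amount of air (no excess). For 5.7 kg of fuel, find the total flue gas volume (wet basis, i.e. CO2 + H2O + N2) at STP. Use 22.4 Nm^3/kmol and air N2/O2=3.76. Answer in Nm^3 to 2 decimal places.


Per kg fuel: CO2 = (C/12 kmol)*22.4 = (0.852/12)*22.4 = 1.59040 Nm^3
Per kg fuel: H2O = (H/2 kmol)*22.4 = (0.123/2)*22.4 = 1.37760 Nm^3
O2 needed per kg fuel = C/12 + H/4 = 0.852/12 + 0.123/4 = 0.10175000 kmol
Per kg fuel: N2 = O2*3.76*22.4 = 0.10175000*3.76*22.4 = 8.56979 Nm^3
Total per kg = 1.59040 + 1.37760 + 8.56979 = 11.53779 Nm^3
Total = 11.53779 * 5.7 = 65.77 Nm^3


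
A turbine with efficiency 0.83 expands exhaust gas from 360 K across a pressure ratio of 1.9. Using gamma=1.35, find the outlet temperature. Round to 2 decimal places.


T_out = T_in * (1 - eta * (1 - PR^(-(gamma-1)/gamma)))
Exponent = -(1.35-1)/1.35 = -0.25925926
PR^exp = 1.9^(-0.25925926) = 0.84670193
Factor = 1 - 0.83*(1 - 0.84670193) = 0.87276260
T_out = 360 * 0.87276260 = 314.19 K


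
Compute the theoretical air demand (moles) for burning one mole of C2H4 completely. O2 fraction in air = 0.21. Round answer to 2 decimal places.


Balanced combustion: C2H4 + 3 O2 -> 2 CO2 + 2 H2O
O2 needed = C + H/4 = 2 + 4/4 = 3.00 moles
Air moles = O2 / 0.21 = 3.00 / 0.21 = 14.29 moles air


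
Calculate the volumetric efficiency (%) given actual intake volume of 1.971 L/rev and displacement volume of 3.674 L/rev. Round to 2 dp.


eta_v = (V_actual / V_disp) * 100
Ratio = 1.971 / 3.674 = 0.5365
eta_v = 0.5365 * 100 = 53.65%


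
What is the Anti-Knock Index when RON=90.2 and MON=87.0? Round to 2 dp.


AKI = (RON + MON) / 2
AKI = (90.2 + 87.0) / 2
AKI = 177.2 / 2 = 88.60


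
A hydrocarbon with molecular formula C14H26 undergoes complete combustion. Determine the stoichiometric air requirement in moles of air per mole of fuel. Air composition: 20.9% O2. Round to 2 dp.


Balanced combustion: C14H26 + 20.5 O2 -> 14 CO2 + 13 H2O
O2 needed = C + H/4 = 14 + 26/4 = 20.50 moles
Air moles = O2 / 0.209 = 20.50 / 0.209 = 98.09 moles air


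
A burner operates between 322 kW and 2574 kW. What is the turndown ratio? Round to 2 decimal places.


TDR = Q_max / Q_min
TDR = 2574 / 322 = 7.99


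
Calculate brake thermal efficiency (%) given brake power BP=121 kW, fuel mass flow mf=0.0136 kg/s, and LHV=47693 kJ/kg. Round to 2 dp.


eta_BTE = (BP / (mf * LHV)) * 100
Denominator = 0.0136 * 47693 = 648.6248 kW
eta_BTE = (121 / 648.6248) * 100 = 18.65%


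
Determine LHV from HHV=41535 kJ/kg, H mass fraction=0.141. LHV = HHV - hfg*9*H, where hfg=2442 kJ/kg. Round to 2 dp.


LHV = HHV - hfg * 9 * H
Water correction = 2442 * 9 * 0.141 = 3098.898 kJ/kg
LHV = 41535 - 3098.898 = 38436.10 kJ/kg


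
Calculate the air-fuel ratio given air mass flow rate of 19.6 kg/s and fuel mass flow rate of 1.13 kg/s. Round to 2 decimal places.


AFR = m_air / m_fuel
AFR = 19.6 / 1.13 = 17.35


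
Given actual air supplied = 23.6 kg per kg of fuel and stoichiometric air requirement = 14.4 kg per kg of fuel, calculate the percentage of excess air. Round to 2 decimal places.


Excess air = actual - stoichiometric = 23.6 - 14.4 = 9.20 kg/kg fuel
Excess air % = (excess / stoich) * 100 = (9.20 / 14.4) * 100 = 63.89%


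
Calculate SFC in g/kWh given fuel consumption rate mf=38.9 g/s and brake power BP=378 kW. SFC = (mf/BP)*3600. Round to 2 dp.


SFC = (mf / BP) * 3600
Rate = 38.9 / 378 = 0.102910 g/(s*kW)
SFC = 0.102910 * 3600 = 370.48 g/kWh


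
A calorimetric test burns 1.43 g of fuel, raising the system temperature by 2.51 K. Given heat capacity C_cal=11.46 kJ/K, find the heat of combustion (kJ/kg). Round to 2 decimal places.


Hc = C_cal * delta_T / m_fuel
Q_released = 11.46 * 2.51 = 28.7646 kJ
m_fuel = 1.43 g = 1.43/1000 kg = 0.001430 kg
Hc = 28.7646 / 0.001430 = 20115.10 kJ/kg


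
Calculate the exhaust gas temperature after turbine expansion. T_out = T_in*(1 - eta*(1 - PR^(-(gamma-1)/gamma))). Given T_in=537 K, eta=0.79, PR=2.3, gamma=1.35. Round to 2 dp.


T_out = T_in * (1 - eta * (1 - PR^(-(gamma-1)/gamma)))
Exponent = -(1.35-1)/1.35 = -0.25925926
PR^exp = 2.3^(-0.25925926) = 0.80578413
Factor = 1 - 0.79*(1 - 0.80578413) = 0.84656946
T_out = 537 * 0.84656946 = 454.61 K


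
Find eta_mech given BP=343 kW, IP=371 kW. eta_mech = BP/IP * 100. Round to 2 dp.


eta_mech = (BP / IP) * 100
Ratio = 343 / 371 = 0.9245
eta_mech = 0.9245 * 100 = 92.45%


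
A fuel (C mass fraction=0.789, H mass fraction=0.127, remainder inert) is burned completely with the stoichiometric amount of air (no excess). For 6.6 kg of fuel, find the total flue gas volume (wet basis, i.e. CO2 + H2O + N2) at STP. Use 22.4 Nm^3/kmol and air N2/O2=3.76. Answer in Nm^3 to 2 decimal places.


Per kg fuel: CO2 = (C/12 kmol)*22.4 = (0.789/12)*22.4 = 1.47280 Nm^3
Per kg fuel: H2O = (H/2 kmol)*22.4 = (0.127/2)*22.4 = 1.42240 Nm^3
O2 needed per kg fuel = C/12 + H/4 = 0.789/12 + 0.127/4 = 0.09750000 kmol
Per kg fuel: N2 = O2*3.76*22.4 = 0.09750000*3.76*22.4 = 8.21184 Nm^3
Total per kg = 1.47280 + 1.42240 + 8.21184 = 11.10704 Nm^3
Total = 11.10704 * 6.6 = 73.31 Nm^3


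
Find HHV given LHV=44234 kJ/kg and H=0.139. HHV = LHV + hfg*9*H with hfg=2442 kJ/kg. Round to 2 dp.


HHV = LHV + hfg * 9 * H
Water addition = 2442 * 9 * 0.139 = 3054.942 kJ/kg
HHV = 44234 + 3054.942 = 47288.94 kJ/kg


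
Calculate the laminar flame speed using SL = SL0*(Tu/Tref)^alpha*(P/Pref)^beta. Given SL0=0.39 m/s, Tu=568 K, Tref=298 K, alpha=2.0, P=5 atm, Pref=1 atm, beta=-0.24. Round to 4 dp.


SL = SL0 * (Tu/Tref)^alpha * (P/Pref)^beta
T ratio = 568/298 = 1.90604027
(T ratio)^alpha = 1.90604027^2.0 = 3.632990
(P/Pref)^beta = 5^(-0.24) = 0.679590
SL = 0.39 * 3.632990 * 0.679590 = 0.9629 m/s


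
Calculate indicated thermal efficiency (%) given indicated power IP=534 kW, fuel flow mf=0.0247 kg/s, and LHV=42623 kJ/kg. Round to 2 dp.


eta_ith = (IP / (mf * LHV)) * 100
Denominator = 0.0247 * 42623 = 1052.7881 kW
eta_ith = (534 / 1052.7881) * 100 = 50.72%


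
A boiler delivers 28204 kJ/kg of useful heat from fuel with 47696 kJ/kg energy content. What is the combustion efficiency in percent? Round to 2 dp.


Efficiency = (Q_useful / Q_fuel) * 100
Efficiency = (28204 / 47696) * 100
Efficiency = 0.5913 * 100 = 59.13%


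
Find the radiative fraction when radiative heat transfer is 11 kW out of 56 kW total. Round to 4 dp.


f_rad = Q_rad / Q_total
f_rad = 11 / 56 = 0.1964


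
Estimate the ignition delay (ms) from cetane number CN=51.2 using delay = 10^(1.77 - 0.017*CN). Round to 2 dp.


delay = 10^(1.77 - 0.017*CN)
Exponent = 1.77 - 0.017*51.2 = 0.8996
delay = 10^0.8996 = 7.94 ms


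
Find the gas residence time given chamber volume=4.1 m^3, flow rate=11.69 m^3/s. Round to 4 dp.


tau = V / Q_flow
tau = 4.1 / 11.69 = 0.3507 s


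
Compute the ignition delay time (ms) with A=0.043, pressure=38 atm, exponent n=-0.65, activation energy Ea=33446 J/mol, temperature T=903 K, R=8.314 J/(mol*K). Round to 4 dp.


tau = A * P^n * exp(Ea/(R*T))
P^n = 38^(-0.65) = 0.09400277
Ea/(R*T) = 33446/(8.314*903) = 4.454987
exp(Ea/(R*T)) = 86.055009
tau = 0.043 * 0.09400277 * 86.055009 = 0.3478 ms


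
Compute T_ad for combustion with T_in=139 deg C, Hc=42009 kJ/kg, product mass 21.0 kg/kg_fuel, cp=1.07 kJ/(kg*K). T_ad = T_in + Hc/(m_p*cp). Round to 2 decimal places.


T_ad = T_in + Hc / (m_p * cp)
Denominator = 21.0 * 1.07 = 22.4700
Temperature rise = 42009 / 22.4700 = 1869.56 K
T_ad = 139 + 1869.56 = 2008.56 deg C


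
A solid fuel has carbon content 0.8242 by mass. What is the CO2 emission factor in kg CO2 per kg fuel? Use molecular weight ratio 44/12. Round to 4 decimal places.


EF = C_frac * (M_CO2 / M_C)
EF = 0.8242 * (44/12)
EF = 0.8242 * 3.666667 = 3.0221 kg_CO2/kg_fuel


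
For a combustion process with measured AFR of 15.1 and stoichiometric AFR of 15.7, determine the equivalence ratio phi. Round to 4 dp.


phi = AFR_stoich / AFR_actual
phi = 15.7 / 15.1 = 1.0397


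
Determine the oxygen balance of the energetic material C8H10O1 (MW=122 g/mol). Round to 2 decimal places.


OB = -1600 * (2C + H/2 - O) / MW
Inner = 2*8 + 10/2 - 1 = 20.00
OB = -1600 * 20.00 / 122 = -262.30%


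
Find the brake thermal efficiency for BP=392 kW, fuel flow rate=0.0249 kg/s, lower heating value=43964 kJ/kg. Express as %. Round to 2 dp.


eta_BTE = (BP / (mf * LHV)) * 100
Denominator = 0.0249 * 43964 = 1094.7036 kW
eta_BTE = (392 / 1094.7036) * 100 = 35.81%


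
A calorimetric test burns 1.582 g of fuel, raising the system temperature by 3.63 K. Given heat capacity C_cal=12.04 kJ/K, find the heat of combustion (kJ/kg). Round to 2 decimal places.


Hc = C_cal * delta_T / m_fuel
Q_released = 12.04 * 3.63 = 43.7052 kJ
m_fuel = 1.582 g = 1.582/1000 kg = 0.001582 kg
Hc = 43.7052 / 0.001582 = 27626.55 kJ/kg


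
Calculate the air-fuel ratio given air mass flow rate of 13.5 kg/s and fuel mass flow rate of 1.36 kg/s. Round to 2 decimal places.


AFR = m_air / m_fuel
AFR = 13.5 / 1.36 = 9.93


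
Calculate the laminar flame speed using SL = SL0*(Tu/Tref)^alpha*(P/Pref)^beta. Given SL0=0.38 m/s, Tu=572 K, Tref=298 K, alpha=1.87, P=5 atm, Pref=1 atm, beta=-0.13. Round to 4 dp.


SL = SL0 * (Tu/Tref)^alpha * (P/Pref)^beta
T ratio = 572/298 = 1.91946309
(T ratio)^alpha = 1.91946309^1.87 = 3.384902
(P/Pref)^beta = 5^(-0.13) = 0.811211
SL = 0.38 * 3.384902 * 0.811211 = 1.0434 m/s


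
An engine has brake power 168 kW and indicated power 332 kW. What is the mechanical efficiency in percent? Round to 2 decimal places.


eta_mech = (BP / IP) * 100
Ratio = 168 / 332 = 0.5060
eta_mech = 0.5060 * 100 = 50.60%


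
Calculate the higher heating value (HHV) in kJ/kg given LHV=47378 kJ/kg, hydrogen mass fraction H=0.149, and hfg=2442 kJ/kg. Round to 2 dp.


HHV = LHV + hfg * 9 * H
Water addition = 2442 * 9 * 0.149 = 3274.722 kJ/kg
HHV = 47378 + 3274.722 = 50652.72 kJ/kg


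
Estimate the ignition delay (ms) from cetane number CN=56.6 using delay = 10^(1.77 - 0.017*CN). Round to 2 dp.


delay = 10^(1.77 - 0.017*CN)
Exponent = 1.77 - 0.017*56.6 = 0.8078
delay = 10^0.8078 = 6.42 ms


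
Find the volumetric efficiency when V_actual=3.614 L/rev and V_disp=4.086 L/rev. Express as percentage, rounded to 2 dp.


eta_v = (V_actual / V_disp) * 100
Ratio = 3.614 / 4.086 = 0.8845
eta_v = 0.8845 * 100 = 88.45%


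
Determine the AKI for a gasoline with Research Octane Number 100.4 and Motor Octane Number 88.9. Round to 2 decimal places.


AKI = (RON + MON) / 2
AKI = (100.4 + 88.9) / 2
AKI = 189.3 / 2 = 94.65


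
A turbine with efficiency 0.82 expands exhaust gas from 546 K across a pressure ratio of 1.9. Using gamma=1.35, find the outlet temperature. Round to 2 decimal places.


T_out = T_in * (1 - eta * (1 - PR^(-(gamma-1)/gamma)))
Exponent = -(1.35-1)/1.35 = -0.25925926
PR^exp = 1.9^(-0.25925926) = 0.84670193
Factor = 1 - 0.82*(1 - 0.84670193) = 0.87429558
T_out = 546 * 0.87429558 = 477.37 K


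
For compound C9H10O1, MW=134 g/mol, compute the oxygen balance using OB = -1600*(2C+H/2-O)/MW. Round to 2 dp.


OB = -1600 * (2C + H/2 - O) / MW
Inner = 2*9 + 10/2 - 1 = 22.00
OB = -1600 * 22.00 / 134 = -262.69%
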